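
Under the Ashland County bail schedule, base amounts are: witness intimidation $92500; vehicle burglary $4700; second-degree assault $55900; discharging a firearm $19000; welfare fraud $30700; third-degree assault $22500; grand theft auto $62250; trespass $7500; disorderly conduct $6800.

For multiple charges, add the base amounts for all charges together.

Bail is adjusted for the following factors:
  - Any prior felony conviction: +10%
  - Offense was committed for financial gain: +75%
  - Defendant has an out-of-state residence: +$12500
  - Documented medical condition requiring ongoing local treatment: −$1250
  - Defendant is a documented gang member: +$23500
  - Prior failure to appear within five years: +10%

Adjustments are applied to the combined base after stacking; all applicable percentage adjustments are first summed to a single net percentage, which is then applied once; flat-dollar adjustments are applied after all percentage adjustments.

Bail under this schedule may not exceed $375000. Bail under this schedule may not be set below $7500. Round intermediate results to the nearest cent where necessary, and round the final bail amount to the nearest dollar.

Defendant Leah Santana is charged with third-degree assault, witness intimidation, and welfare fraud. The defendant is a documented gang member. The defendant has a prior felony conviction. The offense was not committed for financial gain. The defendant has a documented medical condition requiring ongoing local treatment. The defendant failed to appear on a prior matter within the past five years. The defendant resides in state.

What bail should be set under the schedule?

$197090

Base amounts from the schedule: third-degree assault $22500; witness intimidation $92500; welfare fraud $30700.
Stacking rule: sum of all bases. $22500 + $92500 + $30700 = $145700.
Net percentage adjustment: +10% +10% = +20%. $145700 × 1.2 = $174840.
Documented medical condition requiring ongoing local treatment (−$1250 flat): $174840 − $1250 = $173590.
Defendant is a documented gang member (+$23500 flat): $173590 + $23500 = $197090.
$197090 is within the $375000 maximum.
$197090 is at or above the $7500 minimum.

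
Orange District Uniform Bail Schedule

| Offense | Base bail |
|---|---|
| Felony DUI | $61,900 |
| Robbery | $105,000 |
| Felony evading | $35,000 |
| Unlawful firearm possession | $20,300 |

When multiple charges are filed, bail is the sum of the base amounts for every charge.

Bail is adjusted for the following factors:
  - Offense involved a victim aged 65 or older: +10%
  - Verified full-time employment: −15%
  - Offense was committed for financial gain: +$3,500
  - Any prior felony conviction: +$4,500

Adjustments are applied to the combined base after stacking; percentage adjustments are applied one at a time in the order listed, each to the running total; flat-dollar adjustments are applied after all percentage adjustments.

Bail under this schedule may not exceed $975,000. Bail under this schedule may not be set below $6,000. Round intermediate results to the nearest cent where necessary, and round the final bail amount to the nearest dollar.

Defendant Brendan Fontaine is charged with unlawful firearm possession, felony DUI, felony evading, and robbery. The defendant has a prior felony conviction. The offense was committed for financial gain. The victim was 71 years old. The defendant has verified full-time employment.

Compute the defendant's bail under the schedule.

Base amounts from the schedule: unlawful firearm possession $20,300; felony DUI $61,900; felony evading $35,000; robbery $105,000.
Stacking rule: sum of all bases. $20,300 + $61,900 + $35,000 + $105,000 = $222,200.
Offense involved a victim aged 65 or older (+10%): $222,200 × 1.1 = $244,420.
Verified full-time employment (−15%): $244,420 × 0.85 = $207,757.
Offense was committed for financial gain (+$3,500 flat): $207,757 + $3,500 = $211,257.
Any prior felony conviction (+$4,500 flat): $211,257 + $4,500 = $215,757.
$215,757 is within the $975,000 maximum.
$215,757 is at or above the $6,000 minimum.

$215,757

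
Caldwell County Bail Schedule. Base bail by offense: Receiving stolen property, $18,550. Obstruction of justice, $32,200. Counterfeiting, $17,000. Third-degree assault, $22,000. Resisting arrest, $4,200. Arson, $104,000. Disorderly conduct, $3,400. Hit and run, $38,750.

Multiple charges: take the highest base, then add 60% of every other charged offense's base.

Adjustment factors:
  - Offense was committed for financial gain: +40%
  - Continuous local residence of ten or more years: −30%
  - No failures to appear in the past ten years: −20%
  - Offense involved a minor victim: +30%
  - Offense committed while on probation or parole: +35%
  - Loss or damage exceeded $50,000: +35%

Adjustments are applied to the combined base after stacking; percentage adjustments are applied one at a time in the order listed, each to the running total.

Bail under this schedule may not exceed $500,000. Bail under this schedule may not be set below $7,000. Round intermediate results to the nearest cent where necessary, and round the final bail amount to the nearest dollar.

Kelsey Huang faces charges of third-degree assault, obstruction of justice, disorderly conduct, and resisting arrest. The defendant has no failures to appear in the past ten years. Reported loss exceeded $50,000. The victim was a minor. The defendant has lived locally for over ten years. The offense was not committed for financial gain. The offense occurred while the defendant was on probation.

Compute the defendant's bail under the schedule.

Base amounts from the schedule: third-degree assault $22,000; obstruction of justice $32,200; disorderly conduct $3,400; resisting arrest $4,200.
Stacking rule: highest base plus 60% of each additional charge. Highest is obstruction of justice at $32,200. Additional: $22,000 × 60% = $13,200; $3,400 × 60% = $2,040; $4,200 × 60% = $2,520. Combined base = $32,200 + $17,760 = $49,960.
Continuous local residence of ten or more years (−30%): $49,960 × 0.7 = $34,972.
No failures to appear in the past ten years (−20%): $34,972 × 0.8 = $27,977.60.
Offense involved a minor victim (+30%): $27,977.60 × 1.3 = $36,370.88.
Offense committed while on probation or parole (+35%): $36,370.88 × 1.35 = $49,100.69.
Loss or damage exceeded $50,000 (+35%): $49,100.69 × 1.35 = $66,285.93.
$66,285.93 is within the $500,000 maximum.
$66,285.93 is at or above the $7,000 minimum.
Rounded to the nearest dollar: $66,286.

$66,286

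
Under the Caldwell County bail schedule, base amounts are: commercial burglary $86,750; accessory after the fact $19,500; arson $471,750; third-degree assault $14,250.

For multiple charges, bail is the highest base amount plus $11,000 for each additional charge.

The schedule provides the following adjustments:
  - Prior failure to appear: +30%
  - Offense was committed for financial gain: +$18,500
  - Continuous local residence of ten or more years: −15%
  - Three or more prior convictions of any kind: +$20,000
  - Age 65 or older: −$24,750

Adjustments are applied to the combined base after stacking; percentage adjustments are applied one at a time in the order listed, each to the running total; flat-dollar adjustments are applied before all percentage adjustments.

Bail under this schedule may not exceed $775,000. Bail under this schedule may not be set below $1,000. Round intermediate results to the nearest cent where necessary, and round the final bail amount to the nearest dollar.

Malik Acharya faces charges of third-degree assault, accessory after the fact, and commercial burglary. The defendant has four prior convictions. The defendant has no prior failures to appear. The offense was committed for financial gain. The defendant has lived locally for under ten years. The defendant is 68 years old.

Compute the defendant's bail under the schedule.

Base amounts from the schedule: third-degree assault $14,250; accessory after the fact $19,500; commercial burglary $86,750.
Stacking rule: highest base plus $11,000 per additional charge. Highest is commercial burglary at $86,750; 2 additional charges → +$22,000. Combined base = $108,750.
Offense was committed for financial gain (+$18,500 flat): $108,750 + $18,500 = $127,250.
Three or more prior convictions of any kind (+$20,000 flat): $127,250 + $20,000 = $147,250.
Age 65 or older (−$24,750 flat): $147,250 − $24,750 = $122,500.
$122,500 is within the $775,000 maximum.
$122,500 is at or above the $1,000 minimum.

$122,500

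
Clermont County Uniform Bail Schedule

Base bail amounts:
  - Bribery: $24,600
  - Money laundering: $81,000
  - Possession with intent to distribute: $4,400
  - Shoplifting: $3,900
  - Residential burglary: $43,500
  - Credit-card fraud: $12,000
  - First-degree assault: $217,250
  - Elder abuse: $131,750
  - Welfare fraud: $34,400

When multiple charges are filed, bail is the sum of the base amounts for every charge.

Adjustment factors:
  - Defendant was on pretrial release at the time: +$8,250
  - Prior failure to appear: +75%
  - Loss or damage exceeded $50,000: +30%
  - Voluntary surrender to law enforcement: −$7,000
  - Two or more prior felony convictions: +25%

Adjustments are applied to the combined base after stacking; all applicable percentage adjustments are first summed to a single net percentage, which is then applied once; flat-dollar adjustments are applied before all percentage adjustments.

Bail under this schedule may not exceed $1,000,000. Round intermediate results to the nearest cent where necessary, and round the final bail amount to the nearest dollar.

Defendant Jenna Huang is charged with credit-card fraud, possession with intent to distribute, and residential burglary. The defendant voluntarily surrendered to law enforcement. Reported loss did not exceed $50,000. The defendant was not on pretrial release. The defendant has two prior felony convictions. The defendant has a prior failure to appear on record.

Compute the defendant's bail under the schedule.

$105,800

Base amounts from the schedule: credit-card fraud $12,000; possession with intent to distribute $4,400; residential burglary $43,500.
Stacking rule: sum of all bases. $12,000 + $4,400 + $43,500 = $59,900.
Voluntary surrender to law enforcement (−$7,000 flat): $59,900 − $7,000 = $52,900.
Net percentage adjustment: +75% +25% = +100%. $52,900 × 2 = $105,800.
$105,800 is within the $1,000,000 maximum.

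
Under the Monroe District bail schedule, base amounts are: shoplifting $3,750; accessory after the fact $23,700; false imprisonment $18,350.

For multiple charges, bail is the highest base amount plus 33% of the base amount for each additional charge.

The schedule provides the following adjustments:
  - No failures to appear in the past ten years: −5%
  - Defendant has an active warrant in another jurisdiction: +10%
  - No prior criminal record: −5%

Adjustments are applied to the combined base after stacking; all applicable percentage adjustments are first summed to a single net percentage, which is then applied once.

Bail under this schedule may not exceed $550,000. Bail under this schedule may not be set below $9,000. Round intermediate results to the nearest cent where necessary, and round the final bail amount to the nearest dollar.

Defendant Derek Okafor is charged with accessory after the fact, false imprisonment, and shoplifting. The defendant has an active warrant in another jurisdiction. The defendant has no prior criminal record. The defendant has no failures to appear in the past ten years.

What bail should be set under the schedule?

$30,993

Base amounts from the schedule: accessory after the fact $23,700; false imprisonment $18,350; shoplifting $3,750.
Stacking rule: highest base plus 33% of each additional charge. Highest is accessory after the fact at $23,700. Additional: $18,350 × 33% = $6,055.50; $3,750 × 33% = $1,237.50. Combined base = $23,700 + $7,293 = $30,993.
Net percentage adjustment: −5% +10% −5% = +0%. $30,993 × 1 = $30,993.
$30,993 is within the $550,000 maximum.
$30,993 is at or above the $9,000 minimum.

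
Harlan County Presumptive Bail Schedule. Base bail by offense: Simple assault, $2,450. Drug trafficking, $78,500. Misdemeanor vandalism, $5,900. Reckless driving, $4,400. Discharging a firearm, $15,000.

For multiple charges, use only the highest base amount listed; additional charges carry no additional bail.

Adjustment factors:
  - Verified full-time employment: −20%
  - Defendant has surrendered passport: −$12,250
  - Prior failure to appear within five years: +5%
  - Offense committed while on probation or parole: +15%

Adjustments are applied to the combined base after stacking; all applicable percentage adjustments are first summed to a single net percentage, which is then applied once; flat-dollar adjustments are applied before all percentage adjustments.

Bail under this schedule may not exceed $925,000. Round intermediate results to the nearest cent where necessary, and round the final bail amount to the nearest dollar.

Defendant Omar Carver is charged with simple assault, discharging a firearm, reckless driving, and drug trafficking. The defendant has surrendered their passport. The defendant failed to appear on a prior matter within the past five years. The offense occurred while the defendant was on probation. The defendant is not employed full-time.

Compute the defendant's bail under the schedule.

Base amounts from the schedule: simple assault $2,450; discharging a firearm $15,000; reckless driving $4,400; drug trafficking $78,500.
Stacking rule: use the highest base only. Highest is drug trafficking at $78,500. Combined base = $78,500.
Defendant has surrendered passport (−$12,250 flat): $78,500 − $12,250 = $66,250.
Net percentage adjustment: +5% +15% = +20%. $66,250 × 1.2 = $79,500.
$79,500 is within the $925,000 maximum.

$79,500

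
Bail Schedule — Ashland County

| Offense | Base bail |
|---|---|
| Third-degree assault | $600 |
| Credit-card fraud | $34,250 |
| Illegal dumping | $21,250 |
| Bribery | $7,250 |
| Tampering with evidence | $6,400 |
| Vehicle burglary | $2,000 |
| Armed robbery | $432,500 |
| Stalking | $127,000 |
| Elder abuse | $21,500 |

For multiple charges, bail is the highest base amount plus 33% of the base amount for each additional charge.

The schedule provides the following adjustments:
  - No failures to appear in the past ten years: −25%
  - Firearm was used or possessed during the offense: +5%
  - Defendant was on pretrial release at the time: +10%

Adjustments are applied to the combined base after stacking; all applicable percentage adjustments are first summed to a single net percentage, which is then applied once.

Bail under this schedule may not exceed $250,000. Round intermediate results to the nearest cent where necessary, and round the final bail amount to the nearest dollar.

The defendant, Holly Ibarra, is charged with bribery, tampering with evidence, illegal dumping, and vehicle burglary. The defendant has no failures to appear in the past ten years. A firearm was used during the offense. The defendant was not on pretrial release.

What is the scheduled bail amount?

Base amounts from the schedule: bribery $7,250; tampering with evidence $6,400; illegal dumping $21,250; vehicle burglary $2,000.
Stacking rule: highest base plus 33% of each additional charge. Highest is illegal dumping at $21,250. Additional: $7,250 × 33% = $2,392.50; $6,400 × 33% = $2,112; $2,000 × 33% = $660. Combined base = $21,250 + $5,164.50 = $26,414.50.
Net percentage adjustment: −25% +5% = −20%. $26,414.50 × 0.8 = $21,131.60.
$21,131.60 is within the $250,000 maximum.
Rounded to the nearest dollar: $21,132.

$21,132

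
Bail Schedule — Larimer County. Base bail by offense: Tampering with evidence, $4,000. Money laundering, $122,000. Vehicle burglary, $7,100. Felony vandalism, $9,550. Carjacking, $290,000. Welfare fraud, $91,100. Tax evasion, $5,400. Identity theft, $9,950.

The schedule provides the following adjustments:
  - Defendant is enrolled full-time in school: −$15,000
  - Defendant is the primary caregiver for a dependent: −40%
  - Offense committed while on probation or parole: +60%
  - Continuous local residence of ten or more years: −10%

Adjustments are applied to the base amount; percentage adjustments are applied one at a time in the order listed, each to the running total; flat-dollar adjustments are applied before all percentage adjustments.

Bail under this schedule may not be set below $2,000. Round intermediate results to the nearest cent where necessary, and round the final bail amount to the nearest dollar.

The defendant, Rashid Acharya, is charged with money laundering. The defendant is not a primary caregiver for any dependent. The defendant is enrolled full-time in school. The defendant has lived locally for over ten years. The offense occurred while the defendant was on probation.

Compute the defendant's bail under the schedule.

$154,080

Base amounts from the schedule: money laundering $122,000.
Single charge. Combined base = $122,000.
Defendant is enrolled full-time in school (−$15,000 flat): $122,000 − $15,000 = $107,000.
Offense committed while on probation or parole (+60%): $107,000 × 1.6 = $171,200.
Continuous local residence of ten or more years (−10%): $171,200 × 0.9 = $154,080.
$154,080 is at or above the $2,000 minimum.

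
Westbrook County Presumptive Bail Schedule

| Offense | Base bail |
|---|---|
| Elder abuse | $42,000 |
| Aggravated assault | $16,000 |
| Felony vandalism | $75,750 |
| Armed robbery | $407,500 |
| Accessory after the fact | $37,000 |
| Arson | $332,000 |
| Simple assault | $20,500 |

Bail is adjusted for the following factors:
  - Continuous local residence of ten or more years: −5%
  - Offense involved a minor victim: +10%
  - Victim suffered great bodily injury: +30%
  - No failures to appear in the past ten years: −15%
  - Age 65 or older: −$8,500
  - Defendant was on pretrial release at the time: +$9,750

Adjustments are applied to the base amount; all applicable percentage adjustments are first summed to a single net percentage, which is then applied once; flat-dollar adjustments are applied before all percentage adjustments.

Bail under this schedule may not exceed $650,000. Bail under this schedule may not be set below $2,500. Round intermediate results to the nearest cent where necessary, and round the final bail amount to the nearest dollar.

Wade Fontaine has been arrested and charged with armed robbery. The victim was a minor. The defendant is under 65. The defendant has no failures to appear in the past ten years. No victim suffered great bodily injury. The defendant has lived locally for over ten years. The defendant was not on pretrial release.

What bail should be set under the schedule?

Base amounts from the schedule: armed robbery $407,500.
Single charge. Combined base = $407,500.
Net percentage adjustment: −5% +10% −15% = −10%. $407,500 × 0.9 = $366,750.
$366,750 is within the $650,000 maximum.
$366,750 is at or above the $2,500 minimum.

$366,750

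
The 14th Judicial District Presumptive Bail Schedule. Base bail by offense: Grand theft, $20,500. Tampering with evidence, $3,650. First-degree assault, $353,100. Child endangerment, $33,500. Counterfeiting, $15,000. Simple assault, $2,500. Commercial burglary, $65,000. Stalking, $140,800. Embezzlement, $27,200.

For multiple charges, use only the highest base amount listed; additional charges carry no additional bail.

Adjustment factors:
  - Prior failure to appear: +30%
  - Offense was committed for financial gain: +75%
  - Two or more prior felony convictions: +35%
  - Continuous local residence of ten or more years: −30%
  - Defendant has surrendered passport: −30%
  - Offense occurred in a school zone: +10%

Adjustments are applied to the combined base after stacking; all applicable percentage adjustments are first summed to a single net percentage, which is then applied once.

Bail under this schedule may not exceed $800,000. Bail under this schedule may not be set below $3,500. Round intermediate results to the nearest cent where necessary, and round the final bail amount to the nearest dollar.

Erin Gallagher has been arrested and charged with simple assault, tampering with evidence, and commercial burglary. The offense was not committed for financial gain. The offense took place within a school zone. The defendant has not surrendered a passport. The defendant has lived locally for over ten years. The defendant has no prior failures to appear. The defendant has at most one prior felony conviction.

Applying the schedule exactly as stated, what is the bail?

Base amounts from the schedule: simple assault $2,500; tampering with evidence $3,650; commercial burglary $65,000.
Stacking rule: use the highest base only. Highest is commercial burglary at $65,000. Combined base = $65,000.
Net percentage adjustment: −30% +10% = −20%. $65,000 × 0.8 = $52,000.
$52,000 is within the $800,000 maximum.
$52,000 is at or above the $3,500 minimum.

$52,000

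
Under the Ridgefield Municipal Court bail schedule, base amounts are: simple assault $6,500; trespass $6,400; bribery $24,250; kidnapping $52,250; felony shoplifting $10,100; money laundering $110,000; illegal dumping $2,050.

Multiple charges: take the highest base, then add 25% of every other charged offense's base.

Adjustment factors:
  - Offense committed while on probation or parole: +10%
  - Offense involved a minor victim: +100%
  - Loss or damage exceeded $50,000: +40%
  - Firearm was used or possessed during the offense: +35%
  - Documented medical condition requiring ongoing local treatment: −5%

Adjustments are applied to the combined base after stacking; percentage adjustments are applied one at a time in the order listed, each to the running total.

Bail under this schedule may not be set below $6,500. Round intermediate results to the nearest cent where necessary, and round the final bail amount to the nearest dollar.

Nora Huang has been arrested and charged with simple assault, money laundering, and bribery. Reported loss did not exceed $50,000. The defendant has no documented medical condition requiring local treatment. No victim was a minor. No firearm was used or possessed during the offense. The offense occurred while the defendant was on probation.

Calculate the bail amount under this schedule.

Base amounts from the schedule: simple assault $6,500; money laundering $110,000; bribery $24,250.
Stacking rule: highest base plus 25% of each additional charge. Highest is money laundering at $110,000. Additional: $6,500 × 25% = $1,625; $24,250 × 25% = $6,062.50. Combined base = $110,000 + $7,687.50 = $117,687.50.
Offense committed while on probation or parole (+10%): $117,687.50 × 1.1 = $129,456.25.
$129,456.25 is at or above the $6,500 minimum.
Rounded to the nearest dollar: $129,456.

$129,456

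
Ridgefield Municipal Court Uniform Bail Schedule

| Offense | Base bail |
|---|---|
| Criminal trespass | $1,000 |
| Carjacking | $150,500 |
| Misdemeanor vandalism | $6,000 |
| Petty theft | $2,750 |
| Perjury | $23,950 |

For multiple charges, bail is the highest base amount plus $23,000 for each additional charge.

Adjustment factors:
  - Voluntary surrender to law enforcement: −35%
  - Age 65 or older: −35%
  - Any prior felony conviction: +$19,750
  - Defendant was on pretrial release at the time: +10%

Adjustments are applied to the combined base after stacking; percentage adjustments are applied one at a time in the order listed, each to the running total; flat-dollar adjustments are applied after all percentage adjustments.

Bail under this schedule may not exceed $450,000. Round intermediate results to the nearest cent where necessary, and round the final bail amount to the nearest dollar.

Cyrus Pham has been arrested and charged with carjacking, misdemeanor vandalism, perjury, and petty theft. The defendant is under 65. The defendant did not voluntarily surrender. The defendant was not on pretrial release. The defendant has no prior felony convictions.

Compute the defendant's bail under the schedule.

$219,500

Base amounts from the schedule: carjacking $150,500; misdemeanor vandalism $6,000; perjury $23,950; petty theft $2,750.
Stacking rule: highest base plus $23,000 per additional charge. Highest is carjacking at $150,500; 3 additional charges → +$69,000. Combined base = $219,500.
No adjustment factors apply to this defendant.
$219,500 is within the $450,000 maximum.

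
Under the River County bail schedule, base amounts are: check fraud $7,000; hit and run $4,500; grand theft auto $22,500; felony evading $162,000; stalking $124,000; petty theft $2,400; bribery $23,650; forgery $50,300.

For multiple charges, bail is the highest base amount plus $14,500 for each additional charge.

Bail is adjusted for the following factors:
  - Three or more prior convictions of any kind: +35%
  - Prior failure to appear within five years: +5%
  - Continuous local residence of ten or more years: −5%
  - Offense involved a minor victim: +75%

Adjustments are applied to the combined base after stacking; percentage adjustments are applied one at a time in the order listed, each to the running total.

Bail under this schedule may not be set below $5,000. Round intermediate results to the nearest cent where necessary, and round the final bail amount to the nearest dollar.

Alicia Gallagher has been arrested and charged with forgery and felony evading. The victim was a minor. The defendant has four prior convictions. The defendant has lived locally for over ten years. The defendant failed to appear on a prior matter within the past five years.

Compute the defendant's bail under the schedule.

$415,939

Base amounts from the schedule: forgery $50,300; felony evading $162,000.
Stacking rule: highest base plus $14,500 per additional charge. Highest is felony evading at $162,000; 1 additional charge → +$14,500. Combined base = $176,500.
Three or more prior convictions of any kind (+35%): $176,500 × 1.35 = $238,275.
Prior failure to appear within five years (+5%): $238,275 × 1.05 = $250,188.75.
Continuous local residence of ten or more years (−5%): $250,188.75 × 0.95 = $237,679.31.
Offense involved a minor victim (+75%): $237,679.31 × 1.75 = $415,938.79.
$415,938.79 is at or above the $5,000 minimum.
Rounded to the nearest dollar: $415,939.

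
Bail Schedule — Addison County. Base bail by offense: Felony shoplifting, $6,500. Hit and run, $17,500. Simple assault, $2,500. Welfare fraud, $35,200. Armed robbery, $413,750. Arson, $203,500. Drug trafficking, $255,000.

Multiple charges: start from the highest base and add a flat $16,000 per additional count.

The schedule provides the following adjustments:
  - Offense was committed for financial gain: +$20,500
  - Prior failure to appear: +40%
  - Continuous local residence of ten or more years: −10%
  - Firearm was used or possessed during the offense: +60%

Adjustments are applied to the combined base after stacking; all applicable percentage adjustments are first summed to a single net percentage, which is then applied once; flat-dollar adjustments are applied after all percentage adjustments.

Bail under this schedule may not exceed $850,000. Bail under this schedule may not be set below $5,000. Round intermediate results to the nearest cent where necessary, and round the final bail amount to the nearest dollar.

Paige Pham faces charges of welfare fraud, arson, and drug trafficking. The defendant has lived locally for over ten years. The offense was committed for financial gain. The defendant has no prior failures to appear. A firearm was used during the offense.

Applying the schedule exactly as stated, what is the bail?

Base amounts from the schedule: welfare fraud $35,200; arson $203,500; drug trafficking $255,000.
Stacking rule: highest base plus $16,000 per additional charge. Highest is drug trafficking at $255,000; 2 additional charges → +$32,000. Combined base = $287,000.
Net percentage adjustment: −10% +60% = +50%. $287,000 × 1.5 = $430,500.
Offense was committed for financial gain (+$20,500 flat): $430,500 + $20,500 = $451,000.
$451,000 is within the $850,000 maximum.
$451,000 is at or above the $5,000 minimum.

$451,000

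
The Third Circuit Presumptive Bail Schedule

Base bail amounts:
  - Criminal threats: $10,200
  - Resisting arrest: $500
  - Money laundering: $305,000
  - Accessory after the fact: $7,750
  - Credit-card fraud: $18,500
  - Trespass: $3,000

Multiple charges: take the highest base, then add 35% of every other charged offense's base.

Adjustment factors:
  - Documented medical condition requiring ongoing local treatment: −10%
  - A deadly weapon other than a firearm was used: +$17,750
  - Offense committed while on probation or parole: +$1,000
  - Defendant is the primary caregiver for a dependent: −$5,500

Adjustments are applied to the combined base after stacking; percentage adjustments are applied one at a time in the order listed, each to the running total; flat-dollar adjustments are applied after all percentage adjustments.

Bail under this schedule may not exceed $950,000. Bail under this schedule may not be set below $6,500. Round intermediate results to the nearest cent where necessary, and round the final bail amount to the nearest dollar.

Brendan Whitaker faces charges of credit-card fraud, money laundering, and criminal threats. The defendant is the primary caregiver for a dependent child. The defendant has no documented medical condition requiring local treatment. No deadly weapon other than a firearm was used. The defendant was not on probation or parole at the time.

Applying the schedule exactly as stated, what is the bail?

$309,545

Base amounts from the schedule: credit-card fraud $18,500; money laundering $305,000; criminal threats $10,200.
Stacking rule: highest base plus 35% of each additional charge. Highest is money laundering at $305,000. Additional: $18,500 × 35% = $6,475; $10,200 × 35% = $3,570. Combined base = $305,000 + $10,045 = $315,045.
Defendant is the primary caregiver for a dependent (−$5,500 flat): $315,045 − $5,500 = $309,545.
$309,545 is within the $950,000 maximum.
$309,545 is at or above the $6,500 minimum.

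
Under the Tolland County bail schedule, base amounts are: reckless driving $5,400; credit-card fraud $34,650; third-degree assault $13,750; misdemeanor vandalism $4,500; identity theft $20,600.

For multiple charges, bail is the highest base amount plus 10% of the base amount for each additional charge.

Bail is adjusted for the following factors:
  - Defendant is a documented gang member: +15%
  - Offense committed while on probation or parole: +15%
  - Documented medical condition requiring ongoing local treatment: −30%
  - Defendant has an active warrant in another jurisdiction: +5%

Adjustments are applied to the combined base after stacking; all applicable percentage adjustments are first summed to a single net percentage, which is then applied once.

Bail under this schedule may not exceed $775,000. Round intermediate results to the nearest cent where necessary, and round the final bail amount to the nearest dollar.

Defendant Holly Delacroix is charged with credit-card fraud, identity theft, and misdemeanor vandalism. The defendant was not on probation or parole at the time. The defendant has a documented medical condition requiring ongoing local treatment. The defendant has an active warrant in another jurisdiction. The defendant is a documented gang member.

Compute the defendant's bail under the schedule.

Base amounts from the schedule: credit-card fraud $34,650; identity theft $20,600; misdemeanor vandalism $4,500.
Stacking rule: highest base plus 10% of each additional charge. Highest is credit-card fraud at $34,650. Additional: $20,600 × 10% = $2,060; $4,500 × 10% = $450. Combined base = $34,650 + $2,510 = $37,160.
Net percentage adjustment: +15% −30% +5% = −10%. $37,160 × 0.9 = $33,444.
$33,444 is within the $775,000 maximum.

$33,444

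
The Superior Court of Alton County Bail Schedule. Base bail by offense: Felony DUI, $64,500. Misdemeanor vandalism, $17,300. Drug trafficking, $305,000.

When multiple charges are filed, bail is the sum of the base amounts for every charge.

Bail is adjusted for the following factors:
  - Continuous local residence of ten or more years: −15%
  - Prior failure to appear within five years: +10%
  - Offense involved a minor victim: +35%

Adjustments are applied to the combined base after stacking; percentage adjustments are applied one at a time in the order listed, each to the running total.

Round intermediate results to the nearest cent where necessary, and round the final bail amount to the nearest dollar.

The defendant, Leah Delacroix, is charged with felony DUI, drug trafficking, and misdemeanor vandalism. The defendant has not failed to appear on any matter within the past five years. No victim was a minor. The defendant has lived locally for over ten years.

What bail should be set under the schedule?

Base amounts from the schedule: felony DUI $64,500; drug trafficking $305,000; misdemeanor vandalism $17,300.
Stacking rule: sum of all bases. $64,500 + $305,000 + $17,300 = $386,800.
Continuous local residence of ten or more years (−15%): $386,800 × 0.85 = $328,780.

$328,780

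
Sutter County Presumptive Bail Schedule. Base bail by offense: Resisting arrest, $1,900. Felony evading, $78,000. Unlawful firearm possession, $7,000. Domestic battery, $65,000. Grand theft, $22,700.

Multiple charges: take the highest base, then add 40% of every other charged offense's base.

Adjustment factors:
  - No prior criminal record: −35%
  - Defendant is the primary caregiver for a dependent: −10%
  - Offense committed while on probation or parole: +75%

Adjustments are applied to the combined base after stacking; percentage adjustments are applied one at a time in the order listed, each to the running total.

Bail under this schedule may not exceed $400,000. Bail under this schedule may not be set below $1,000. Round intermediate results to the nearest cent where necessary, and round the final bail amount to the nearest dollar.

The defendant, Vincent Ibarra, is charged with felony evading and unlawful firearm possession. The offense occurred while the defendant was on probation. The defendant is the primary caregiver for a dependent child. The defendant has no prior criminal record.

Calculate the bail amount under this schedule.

Base amounts from the schedule: felony evading $78,000; unlawful firearm possession $7,000.
Stacking rule: highest base plus 40% of each additional charge. Highest is felony evading at $78,000. Additional: $7,000 × 40% = $2,800. Combined base = $78,000 + $2,800 = $80,800.
No prior criminal record (−35%): $80,800 × 0.65 = $52,520.
Defendant is the primary caregiver for a dependent (−10%): $52,520 × 0.9 = $47,268.
Offense committed while on probation or parole (+75%): $47,268 × 1.75 = $82,719.
$82,719 is within the $400,000 maximum.
$82,719 is at or above the $1,000 minimum.

$82,719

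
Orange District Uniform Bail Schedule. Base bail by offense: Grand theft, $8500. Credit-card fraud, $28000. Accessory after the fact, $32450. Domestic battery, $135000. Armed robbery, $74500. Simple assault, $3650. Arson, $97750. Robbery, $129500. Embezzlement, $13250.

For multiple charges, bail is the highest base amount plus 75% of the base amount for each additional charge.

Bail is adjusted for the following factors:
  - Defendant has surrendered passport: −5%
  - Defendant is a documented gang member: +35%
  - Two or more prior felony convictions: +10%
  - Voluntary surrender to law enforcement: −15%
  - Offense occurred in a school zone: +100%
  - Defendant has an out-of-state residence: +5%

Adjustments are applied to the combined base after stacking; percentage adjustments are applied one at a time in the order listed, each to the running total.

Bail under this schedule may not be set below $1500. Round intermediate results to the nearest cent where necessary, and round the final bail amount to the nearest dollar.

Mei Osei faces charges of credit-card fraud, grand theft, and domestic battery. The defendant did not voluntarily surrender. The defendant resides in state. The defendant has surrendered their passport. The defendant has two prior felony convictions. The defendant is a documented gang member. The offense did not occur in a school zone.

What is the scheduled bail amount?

Base amounts from the schedule: credit-card fraud $28000; grand theft $8500; domestic battery $135000.
Stacking rule: highest base plus 75% of each additional charge. Highest is domestic battery at $135000. Additional: $28000 × 75% = $21000; $8500 × 75% = $6375. Combined base = $135000 + $27375 = $162375.
Defendant has surrendered passport (−5%): $162375 × 0.95 = $154256.25.
Defendant is a documented gang member (+35%): $154256.25 × 1.35 = $208245.94.
Two or more prior felony convictions (+10%): $208245.94 × 1.1 = $229070.53.
$229070.53 is at or above the $1500 minimum.
Rounded to the nearest dollar: $229071.

$229071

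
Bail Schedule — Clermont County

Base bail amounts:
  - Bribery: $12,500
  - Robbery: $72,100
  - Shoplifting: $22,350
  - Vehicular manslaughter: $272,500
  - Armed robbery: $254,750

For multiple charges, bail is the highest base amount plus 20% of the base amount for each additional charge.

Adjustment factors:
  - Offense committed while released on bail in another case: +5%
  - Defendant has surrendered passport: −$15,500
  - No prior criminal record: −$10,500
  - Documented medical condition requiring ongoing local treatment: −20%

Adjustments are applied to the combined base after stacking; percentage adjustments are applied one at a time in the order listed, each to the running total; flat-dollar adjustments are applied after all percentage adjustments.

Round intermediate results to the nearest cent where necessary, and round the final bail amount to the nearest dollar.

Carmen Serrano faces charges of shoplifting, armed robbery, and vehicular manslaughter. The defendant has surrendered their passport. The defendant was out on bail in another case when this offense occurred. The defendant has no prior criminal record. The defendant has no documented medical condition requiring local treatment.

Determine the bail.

$318,316

Base amounts from the schedule: shoplifting $22,350; armed robbery $254,750; vehicular manslaughter $272,500.
Stacking rule: highest base plus 20% of each additional charge. Highest is vehicular manslaughter at $272,500. Additional: $22,350 × 20% = $4,470; $254,750 × 20% = $50,950. Combined base = $272,500 + $55,420 = $327,920.
Offense committed while released on bail in another case (+5%): $327,920 × 1.05 = $344,316.
Defendant has surrendered passport (−$15,500 flat): $344,316 − $15,500 = $328,816.
No prior criminal record (−$10,500 flat): $328,816 − $10,500 = $318,316.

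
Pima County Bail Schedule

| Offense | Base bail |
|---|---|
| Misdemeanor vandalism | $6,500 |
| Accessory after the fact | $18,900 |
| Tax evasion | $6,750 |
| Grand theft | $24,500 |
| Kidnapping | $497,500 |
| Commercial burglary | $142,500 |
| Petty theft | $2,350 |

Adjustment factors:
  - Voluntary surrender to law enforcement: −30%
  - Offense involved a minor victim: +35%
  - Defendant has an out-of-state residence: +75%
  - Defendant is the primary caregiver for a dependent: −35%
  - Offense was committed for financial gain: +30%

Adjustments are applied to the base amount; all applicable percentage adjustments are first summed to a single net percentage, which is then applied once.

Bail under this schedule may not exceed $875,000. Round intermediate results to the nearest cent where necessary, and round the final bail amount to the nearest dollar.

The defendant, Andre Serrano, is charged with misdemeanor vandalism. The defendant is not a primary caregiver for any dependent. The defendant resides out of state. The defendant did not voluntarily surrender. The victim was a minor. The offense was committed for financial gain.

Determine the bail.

Base amounts from the schedule: misdemeanor vandalism $6,500.
Single charge. Combined base = $6,500.
Net percentage adjustment: +35% +75% +30% = +140%. $6,500 × 2.4 = $15,600.
$15,600 is within the $875,000 maximum.

$15,600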